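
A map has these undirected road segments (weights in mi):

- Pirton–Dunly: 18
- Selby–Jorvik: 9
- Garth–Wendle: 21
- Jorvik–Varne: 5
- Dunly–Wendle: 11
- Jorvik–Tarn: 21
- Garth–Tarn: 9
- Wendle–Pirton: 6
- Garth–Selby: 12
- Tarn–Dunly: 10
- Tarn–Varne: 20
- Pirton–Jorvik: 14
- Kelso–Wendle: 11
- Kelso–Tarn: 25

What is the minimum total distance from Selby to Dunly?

31 mi

Enumerating some paths:
Selby–Jorvik–Pirton–Wendle–Dunly: 9+14+6+11 = 40
Selby–Jorvik–Tarn–Dunly: 9+21+10 = 40
Selby–Jorvik–Pirton–Dunly: 9+14+18 = 41
Selby–Garth–Tarn–Dunly: 12+9+10 = 31
The minimum is 31 mi via Selby–Garth–Tarn–Dunly.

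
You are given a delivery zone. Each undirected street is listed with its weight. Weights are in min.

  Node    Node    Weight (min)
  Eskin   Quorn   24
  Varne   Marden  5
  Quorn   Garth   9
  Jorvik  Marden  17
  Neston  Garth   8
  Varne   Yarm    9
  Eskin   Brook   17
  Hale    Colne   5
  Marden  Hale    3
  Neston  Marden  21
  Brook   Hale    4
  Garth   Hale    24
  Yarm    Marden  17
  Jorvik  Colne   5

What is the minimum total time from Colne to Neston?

Shortest distances from Colne:
Colne: 0
Jorvik: 5  (via Colne)
Hale: 5  (via Colne)
Marden: 8  (via Hale)
Brook: 9  (via Hale)
Varne: 13  (via Marden)
Yarm: 22  (via Varne)
Eskin: 26  (via Brook)
Neston: 29  (via Marden)
Shortest route: Colne → Hale → Marden → Neston = 29 min.

29 min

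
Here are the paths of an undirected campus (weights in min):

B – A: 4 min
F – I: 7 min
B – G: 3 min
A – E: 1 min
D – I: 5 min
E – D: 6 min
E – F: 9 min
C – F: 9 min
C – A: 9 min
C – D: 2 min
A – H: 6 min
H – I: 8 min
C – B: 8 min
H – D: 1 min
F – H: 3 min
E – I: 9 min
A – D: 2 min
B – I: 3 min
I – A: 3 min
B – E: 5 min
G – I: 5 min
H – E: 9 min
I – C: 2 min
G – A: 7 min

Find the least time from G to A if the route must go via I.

Shortest G→I: G–I = 5
Best I to A: I–A costing 3
Total via I: 5 + 3 = 8 min.

8 min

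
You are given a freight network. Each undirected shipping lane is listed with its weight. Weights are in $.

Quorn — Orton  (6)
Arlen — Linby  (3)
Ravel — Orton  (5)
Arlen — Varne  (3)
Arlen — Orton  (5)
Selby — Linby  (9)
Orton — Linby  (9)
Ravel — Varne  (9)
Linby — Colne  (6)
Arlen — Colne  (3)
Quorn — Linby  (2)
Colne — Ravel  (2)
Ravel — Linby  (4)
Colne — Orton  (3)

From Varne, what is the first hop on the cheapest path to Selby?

Arlen

Compare a few routes:
Varne–Arlen–Colne–Linby–Selby: 3+3+6+9 = 21
Varne–Arlen–Linby–Selby: 3+3+9 = 15
The minimum is $15 via Varne–Arlen–Linby–Selby.
So from Varne the first move is to Arlen.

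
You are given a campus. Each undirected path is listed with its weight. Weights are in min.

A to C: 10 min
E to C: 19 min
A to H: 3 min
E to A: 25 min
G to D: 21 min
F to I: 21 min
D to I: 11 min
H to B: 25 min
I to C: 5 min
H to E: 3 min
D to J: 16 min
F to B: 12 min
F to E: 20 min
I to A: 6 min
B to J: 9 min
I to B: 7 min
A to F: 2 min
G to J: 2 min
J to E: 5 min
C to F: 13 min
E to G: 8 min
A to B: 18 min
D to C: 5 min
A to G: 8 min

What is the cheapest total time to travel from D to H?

Compare a few routes:
D → C → A → H: 5+10+3 = 18
D → C → I → A → H: 5+5+6+3 = 19
The minimum is 18 min via D → C → A → H.

18 min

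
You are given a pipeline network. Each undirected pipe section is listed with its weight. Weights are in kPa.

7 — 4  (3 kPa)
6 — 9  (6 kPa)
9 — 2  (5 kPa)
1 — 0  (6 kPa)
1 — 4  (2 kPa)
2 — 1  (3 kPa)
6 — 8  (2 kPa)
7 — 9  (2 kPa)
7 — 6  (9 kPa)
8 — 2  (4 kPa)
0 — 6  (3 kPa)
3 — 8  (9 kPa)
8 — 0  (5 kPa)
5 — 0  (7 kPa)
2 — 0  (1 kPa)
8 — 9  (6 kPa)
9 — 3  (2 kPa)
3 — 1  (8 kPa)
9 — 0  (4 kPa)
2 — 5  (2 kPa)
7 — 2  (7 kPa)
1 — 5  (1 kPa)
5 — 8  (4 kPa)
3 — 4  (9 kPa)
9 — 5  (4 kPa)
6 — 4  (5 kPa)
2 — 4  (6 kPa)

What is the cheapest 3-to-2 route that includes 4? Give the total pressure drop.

12 kPa

Shortest 3→4: 3–9–7–4 = 7
Best 4 to 2: 4–1–2 costing 5
Total via 4: 7 + 5 = 12 kPa.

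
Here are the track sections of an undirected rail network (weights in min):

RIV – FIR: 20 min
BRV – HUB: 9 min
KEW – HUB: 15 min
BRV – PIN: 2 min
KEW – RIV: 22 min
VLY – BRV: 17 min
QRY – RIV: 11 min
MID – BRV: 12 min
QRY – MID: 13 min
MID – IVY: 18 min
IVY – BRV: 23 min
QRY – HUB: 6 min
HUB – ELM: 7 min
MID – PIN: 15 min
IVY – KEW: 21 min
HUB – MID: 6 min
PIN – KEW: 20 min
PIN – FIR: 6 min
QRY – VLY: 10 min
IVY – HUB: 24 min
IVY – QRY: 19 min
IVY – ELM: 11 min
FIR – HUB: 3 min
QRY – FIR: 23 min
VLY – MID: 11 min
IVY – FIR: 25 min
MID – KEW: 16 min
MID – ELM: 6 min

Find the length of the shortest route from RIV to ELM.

24 min

Candidate routes:
RIV - QRY - HUB - MID - ELM: 11+6+6+6 = 29
RIV - QRY - HUB - ELM: 11+6+7 = 24
RIV - FIR - HUB - ELM: 20+3+7 = 30
Cheapest is RIV - QRY - HUB - ELM at 24 min.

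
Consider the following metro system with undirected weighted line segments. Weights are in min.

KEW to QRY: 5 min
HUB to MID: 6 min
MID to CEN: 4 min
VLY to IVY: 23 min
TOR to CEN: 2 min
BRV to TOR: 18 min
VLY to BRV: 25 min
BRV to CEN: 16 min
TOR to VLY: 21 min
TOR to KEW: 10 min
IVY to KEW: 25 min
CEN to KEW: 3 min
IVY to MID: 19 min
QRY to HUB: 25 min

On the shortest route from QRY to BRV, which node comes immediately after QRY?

KEW

Candidate routes:
QRY–KEW–CEN–TOR–BRV: 5+3+2+18 = 28
QRY–KEW–TOR–CEN–BRV: 5+10+2+16 = 33
QRY–KEW–CEN–BRV: 5+3+16 = 24
The minimum is 24 min via QRY–KEW–CEN–BRV.
So from QRY the first move is to KEW.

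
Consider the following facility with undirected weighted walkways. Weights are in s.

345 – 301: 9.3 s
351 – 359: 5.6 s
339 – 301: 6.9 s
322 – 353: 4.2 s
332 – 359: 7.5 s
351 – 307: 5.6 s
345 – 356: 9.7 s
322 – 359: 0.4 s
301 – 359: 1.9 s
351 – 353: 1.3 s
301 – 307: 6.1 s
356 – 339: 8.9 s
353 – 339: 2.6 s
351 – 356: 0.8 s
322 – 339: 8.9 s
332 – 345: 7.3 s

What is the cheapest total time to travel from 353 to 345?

11.8 s

Shortest distances from 353:
353: 0
351: 1.3  (via 353)
356: 2.1  (via 351)
339: 2.6  (via 353)
322: 4.2  (via 353)
359: 4.6  (via 322)
301: 6.5  (via 359)
307: 6.9  (via 351)
345: 11.8  (via 356)
Shortest route: 353–351–356–345 = 11.8 s.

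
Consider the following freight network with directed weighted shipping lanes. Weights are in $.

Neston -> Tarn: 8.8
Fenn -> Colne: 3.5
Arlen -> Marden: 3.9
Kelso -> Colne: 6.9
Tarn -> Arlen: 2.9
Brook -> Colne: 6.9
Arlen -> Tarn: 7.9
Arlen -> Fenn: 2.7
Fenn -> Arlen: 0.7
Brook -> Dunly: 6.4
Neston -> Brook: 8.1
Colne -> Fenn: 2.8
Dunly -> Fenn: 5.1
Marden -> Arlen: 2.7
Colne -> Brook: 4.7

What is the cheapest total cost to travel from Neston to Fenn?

$14.4

Running Dijkstra from Neston:
Neston: 0
Brook: 8.1  (via Neston)
Tarn: 8.8  (via Neston)
Arlen: 11.7  (via Tarn)
Fenn: 14.4  (via Arlen)
Shortest route: Neston → Tarn → Arlen → Fenn = $14.4.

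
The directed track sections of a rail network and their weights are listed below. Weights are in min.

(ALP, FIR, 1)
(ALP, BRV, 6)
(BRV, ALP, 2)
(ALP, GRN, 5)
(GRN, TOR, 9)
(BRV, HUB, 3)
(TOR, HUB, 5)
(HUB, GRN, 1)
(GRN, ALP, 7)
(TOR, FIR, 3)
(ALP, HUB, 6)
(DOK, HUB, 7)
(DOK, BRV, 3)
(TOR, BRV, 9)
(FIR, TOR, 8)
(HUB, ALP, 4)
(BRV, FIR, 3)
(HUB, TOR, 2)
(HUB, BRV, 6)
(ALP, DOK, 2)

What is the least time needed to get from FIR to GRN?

14 min

Shortest distances from FIR:
FIR: 0
TOR: 8  (via FIR)
HUB: 13  (via TOR)
GRN: 14  (via HUB)
Shortest route: FIR → TOR → HUB → GRN = 14 min.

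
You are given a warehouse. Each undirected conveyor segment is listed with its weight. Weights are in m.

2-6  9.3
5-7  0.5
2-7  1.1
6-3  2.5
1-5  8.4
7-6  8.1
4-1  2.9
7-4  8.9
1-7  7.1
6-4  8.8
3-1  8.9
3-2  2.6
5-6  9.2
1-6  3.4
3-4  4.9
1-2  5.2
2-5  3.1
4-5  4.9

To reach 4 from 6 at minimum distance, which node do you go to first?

Candidate routes:
6 - 1 - 4: 3.4+2.9 = 6.3
6 - 3 - 4: 2.5+4.9 = 7.4
Cheapest is 6 - 1 - 4 at 6.3 m.
So from 6 the first move is to 1.

1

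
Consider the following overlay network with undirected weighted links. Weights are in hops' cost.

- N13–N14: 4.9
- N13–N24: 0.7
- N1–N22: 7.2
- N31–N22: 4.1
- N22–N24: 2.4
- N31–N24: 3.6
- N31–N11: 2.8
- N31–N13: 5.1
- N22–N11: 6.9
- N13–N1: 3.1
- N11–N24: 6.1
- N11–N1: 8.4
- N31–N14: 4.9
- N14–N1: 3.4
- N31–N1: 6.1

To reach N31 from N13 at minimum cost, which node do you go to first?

Enumerating some paths:
N13–N24–N22–N31: 0.7+2.4+4.1 = 7.2
N13–N31: 5.1 = 5.1
N13–N24–N31: 0.7+3.6 = 4.3
The minimum is 4.3 hops' cost via N13–N24–N31.
So from N13 the first move is to N24.

N24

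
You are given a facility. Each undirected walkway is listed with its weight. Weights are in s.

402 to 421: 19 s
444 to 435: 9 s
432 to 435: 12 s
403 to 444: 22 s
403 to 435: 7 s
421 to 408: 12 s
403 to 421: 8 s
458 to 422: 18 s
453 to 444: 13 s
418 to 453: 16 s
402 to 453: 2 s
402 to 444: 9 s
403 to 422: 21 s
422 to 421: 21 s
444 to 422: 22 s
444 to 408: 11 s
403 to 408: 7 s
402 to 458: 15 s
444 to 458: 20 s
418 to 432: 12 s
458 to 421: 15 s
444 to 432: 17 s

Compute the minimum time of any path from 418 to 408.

38 s

Running Dijkstra from 418:
418: 0
432: 12  (via 418)
453: 16  (via 418)
402: 18  (via 453)
435: 24  (via 432)
444: 27  (via 402)
403: 31  (via 435)
458: 33  (via 402)
421: 37  (via 402)
408: 38  (via 444)
Shortest route: 418–453–402–444–408 = 38 s.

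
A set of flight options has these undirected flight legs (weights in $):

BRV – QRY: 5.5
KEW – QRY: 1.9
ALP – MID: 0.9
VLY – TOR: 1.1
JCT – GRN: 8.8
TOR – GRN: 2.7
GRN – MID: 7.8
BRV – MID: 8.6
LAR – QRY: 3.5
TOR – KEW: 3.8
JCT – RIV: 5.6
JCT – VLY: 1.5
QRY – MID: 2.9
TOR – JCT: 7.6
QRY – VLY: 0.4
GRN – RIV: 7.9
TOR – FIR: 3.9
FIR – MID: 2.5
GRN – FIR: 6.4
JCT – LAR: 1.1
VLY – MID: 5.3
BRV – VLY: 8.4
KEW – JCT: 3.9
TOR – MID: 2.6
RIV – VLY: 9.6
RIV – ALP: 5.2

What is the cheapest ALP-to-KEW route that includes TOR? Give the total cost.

Best ALP to TOR: ALP → MID → TOR costing 3.5
Best TOR to KEW: TOR → VLY → QRY → KEW costing 3.4
Total via TOR: 3.5 + 3.4 = $6.9.

$6.9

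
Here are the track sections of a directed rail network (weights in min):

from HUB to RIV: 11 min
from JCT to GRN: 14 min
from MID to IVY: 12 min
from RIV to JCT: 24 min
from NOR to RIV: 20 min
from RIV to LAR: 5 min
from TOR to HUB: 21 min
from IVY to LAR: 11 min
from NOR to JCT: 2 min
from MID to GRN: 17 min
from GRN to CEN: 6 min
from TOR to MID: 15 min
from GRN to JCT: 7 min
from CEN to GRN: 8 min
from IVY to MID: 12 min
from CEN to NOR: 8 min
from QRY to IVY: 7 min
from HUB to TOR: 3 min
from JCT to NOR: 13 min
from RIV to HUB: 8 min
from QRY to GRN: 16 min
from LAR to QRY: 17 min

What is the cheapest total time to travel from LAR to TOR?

78 min

Compare a few routes:
LAR - QRY - GRN - JCT - NOR - RIV - HUB - TOR: 17+16+7+13+20+8+3 = 84
LAR - QRY - GRN - CEN - NOR - RIV - HUB - TOR: 17+16+6+8+20+8+3 = 78
Cheapest is LAR - QRY - GRN - CEN - NOR - RIV - HUB - TOR at 78 min.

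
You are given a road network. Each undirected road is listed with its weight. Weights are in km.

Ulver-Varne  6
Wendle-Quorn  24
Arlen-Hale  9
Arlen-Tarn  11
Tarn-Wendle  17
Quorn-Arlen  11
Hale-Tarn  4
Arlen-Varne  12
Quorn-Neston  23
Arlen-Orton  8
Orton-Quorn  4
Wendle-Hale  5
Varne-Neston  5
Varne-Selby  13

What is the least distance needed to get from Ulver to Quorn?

Enumerating some paths:
Ulver - Varne - Arlen - Quorn: 6+12+11 = 29
Ulver - Varne - Arlen - Orton - Quorn: 6+12+8+4 = 30
Cheapest is Ulver - Varne - Arlen - Quorn at 29 km.

29 km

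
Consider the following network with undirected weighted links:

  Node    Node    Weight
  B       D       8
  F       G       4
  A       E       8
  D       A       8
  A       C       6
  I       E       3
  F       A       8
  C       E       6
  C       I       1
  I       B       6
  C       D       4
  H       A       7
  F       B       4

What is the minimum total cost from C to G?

Candidate routes:
C–E–I–B–F–G: 6+3+6+4+4 = 23
C–A–F–G: 6+8+4 = 18
C–I–B–F–G: 1+6+4+4 = 15
C–D–B–F–G: 4+8+4+4 = 20
The minimum is 15 via C–I–B–F–G.

15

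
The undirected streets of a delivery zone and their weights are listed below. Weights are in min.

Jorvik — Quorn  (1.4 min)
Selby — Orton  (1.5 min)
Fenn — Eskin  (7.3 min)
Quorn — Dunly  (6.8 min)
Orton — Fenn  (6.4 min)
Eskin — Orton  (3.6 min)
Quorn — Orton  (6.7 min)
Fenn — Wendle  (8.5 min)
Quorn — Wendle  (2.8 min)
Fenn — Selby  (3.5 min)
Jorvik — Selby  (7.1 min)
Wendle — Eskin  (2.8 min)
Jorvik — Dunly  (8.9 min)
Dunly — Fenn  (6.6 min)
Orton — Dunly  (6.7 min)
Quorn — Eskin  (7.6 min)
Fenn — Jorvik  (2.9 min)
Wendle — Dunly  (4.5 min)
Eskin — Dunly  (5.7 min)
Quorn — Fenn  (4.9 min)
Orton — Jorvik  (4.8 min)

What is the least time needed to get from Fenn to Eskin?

7.3 min

Shortest distances from Fenn:
Fenn: 0
Jorvik: 2.9  (via Fenn)
Selby: 3.5  (via Fenn)
Quorn: 4.3  (via Jorvik)
Orton: 5  (via Selby)
Dunly: 6.6  (via Fenn)
Wendle: 7.1  (via Quorn)
Eskin: 7.3  (via Fenn)
Shortest route: Fenn–Eskin = 7.3 min.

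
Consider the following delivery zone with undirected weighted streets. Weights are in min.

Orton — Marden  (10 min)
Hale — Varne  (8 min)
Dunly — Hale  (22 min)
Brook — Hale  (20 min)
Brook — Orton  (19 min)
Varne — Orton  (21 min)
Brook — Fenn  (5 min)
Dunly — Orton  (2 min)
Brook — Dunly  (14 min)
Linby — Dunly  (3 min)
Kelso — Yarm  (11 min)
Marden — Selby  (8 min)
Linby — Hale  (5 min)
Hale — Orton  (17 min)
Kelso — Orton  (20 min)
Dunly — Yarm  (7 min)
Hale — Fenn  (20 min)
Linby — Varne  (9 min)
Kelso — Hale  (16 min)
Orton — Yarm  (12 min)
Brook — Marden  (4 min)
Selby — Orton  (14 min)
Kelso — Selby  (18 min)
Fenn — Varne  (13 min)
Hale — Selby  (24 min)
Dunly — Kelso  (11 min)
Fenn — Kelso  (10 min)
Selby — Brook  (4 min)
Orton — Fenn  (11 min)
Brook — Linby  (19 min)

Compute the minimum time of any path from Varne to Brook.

18 min

Running Dijkstra from Varne:
Varne: 0
Hale: 8  (via Varne)
Linby: 9  (via Varne)
Dunly: 12  (via Linby)
Fenn: 13  (via Varne)
Orton: 14  (via Dunly)
Brook: 18  (via Fenn)
Shortest route: Varne → Fenn → Brook = 18 min.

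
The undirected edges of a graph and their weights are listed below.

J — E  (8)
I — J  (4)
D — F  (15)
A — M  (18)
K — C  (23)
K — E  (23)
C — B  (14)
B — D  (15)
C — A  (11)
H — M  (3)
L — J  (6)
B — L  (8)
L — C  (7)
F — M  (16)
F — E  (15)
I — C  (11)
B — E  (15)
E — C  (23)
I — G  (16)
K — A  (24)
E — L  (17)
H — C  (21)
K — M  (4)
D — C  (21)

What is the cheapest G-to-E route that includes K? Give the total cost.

73

Best G to K: G → I → C → K costing 50
Best K to E: K → E costing 23
Total via K: 50 + 23 = 73.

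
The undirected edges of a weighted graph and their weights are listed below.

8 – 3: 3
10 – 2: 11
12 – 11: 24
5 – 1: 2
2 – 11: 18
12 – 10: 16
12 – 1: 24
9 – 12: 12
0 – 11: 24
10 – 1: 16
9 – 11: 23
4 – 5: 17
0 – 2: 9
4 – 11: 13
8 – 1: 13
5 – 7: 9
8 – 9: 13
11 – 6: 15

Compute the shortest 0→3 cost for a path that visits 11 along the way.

63

Best 0 to 11: 0 → 11 costing 24
Shortest 11→3: 11 → 9 → 8 → 3 = 39
Total via 11: 24 + 39 = 63.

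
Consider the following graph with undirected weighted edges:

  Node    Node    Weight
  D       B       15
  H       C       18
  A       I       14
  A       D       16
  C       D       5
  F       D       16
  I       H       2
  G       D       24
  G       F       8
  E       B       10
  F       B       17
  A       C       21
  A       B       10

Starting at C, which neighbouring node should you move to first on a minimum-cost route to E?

Candidate routes:
C–D–B–E: 5+15+10 = 30
C–A–B–E: 21+10+10 = 41
The minimum is 30 via C–D–B–E.
So from C the first move is to D.

D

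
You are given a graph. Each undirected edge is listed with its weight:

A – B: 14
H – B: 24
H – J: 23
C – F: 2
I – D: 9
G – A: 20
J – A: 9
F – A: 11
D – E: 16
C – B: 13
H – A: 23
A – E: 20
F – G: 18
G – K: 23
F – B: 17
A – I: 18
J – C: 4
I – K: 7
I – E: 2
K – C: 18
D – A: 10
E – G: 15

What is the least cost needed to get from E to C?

27

Shortest distances from E:
E: 0
I: 2  (via E)
K: 9  (via I)
D: 11  (via I)
G: 15  (via E)
A: 20  (via E)
C: 27  (via K)
Shortest route: E–I–K–C = 27.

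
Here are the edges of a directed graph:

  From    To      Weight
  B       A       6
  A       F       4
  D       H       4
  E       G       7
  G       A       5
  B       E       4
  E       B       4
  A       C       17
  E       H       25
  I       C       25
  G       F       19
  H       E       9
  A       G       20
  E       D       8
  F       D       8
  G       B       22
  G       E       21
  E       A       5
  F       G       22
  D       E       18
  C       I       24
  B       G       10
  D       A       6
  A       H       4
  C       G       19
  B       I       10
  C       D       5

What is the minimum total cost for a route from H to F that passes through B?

Shortest H→B: H–E–B = 13
Shortest B→F: B–A–F = 10
Total via B: 13 + 10 = 23.

23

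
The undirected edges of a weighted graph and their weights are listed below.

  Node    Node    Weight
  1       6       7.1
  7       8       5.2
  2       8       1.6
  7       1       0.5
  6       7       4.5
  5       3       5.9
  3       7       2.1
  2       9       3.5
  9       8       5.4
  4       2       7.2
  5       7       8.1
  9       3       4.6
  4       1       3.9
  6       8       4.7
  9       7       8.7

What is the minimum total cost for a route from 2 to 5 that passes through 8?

14.8

Best 2 to 8: 2–8 costing 1.6
Best 8 to 5: 8–7–3–5 costing 13.2
Total via 8: 1.6 + 13.2 = 14.8.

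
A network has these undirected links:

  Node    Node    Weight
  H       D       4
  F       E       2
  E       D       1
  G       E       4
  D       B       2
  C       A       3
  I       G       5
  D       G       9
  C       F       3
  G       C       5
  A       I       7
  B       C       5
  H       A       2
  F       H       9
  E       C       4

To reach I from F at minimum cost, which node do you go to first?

Candidate routes:
F–E–G–I: 2+4+5 = 11
F–C–G–I: 3+5+5 = 13
The minimum is 11 via F–E–G–I.
So from F the first move is to E.

E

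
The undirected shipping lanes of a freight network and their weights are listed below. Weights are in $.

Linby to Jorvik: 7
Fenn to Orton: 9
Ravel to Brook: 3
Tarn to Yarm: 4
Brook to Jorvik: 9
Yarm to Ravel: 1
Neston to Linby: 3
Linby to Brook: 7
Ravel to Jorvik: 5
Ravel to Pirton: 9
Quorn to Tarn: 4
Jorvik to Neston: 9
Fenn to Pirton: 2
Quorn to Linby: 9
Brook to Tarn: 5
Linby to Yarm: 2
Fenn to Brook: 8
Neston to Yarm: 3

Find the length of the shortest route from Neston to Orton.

$24

Compare a few routes:
Neston - Linby - Yarm - Ravel - Brook - Fenn - Orton: 3+2+1+3+8+9 = 26
Neston - Yarm - Ravel - Brook - Fenn - Orton: 3+1+3+8+9 = 24
Cheapest is Neston - Yarm - Ravel - Brook - Fenn - Orton at $24.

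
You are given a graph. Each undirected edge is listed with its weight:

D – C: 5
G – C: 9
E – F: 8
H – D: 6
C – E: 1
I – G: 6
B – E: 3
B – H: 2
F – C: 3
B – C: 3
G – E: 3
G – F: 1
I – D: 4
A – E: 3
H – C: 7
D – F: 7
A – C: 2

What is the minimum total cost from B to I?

Candidate routes:
B - C - E - G - I: 3+1+3+6 = 13
B - E - G - I: 3+3+6 = 12
B - C - F - G - I: 3+3+1+6 = 13
The minimum is 12 via B - E - G - I.

12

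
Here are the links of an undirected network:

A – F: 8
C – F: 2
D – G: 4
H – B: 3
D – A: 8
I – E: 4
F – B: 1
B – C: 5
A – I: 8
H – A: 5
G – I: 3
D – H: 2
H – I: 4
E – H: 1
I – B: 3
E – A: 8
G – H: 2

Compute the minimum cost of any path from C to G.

Candidate routes:
C–B–H–G: 5+3+2 = 10
C–F–B–I–G: 2+1+3+3 = 9
C–F–B–H–G: 2+1+3+2 = 8
C–B–I–G: 5+3+3 = 11
The minimum is 8 via C–F–B–H–G.

8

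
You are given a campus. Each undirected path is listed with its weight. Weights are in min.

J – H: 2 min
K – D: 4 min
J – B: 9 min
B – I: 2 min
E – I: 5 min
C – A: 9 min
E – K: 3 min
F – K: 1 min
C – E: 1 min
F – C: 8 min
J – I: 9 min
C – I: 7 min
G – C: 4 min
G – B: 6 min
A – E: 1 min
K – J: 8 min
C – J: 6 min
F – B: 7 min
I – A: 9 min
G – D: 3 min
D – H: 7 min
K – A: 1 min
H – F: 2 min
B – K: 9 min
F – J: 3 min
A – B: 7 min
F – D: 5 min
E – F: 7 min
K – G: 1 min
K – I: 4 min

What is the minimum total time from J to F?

Candidate routes:
J - F: 3 = 3
J - H - F: 2+2 = 4
The minimum is 3 min via J - F.

3 min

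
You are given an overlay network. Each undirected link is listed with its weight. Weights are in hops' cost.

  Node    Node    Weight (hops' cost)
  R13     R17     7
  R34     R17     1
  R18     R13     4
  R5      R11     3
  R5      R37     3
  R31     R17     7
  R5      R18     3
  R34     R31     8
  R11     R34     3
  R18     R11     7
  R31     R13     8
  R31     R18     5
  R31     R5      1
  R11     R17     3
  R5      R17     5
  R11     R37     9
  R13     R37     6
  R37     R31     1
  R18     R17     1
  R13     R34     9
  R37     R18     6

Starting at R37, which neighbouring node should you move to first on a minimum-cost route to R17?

R31

Enumerating some paths:
R37–R31–R5–R18–R17: 1+1+3+1 = 6
R37–R31–R5–R17: 1+1+5 = 7
R37–R18–R17: 6+1 = 7
R37–R31–R18–R17: 1+5+1 = 7
The minimum is 6 hops' cost via R37–R31–R5–R18–R17.
So from R37 the first move is to R31.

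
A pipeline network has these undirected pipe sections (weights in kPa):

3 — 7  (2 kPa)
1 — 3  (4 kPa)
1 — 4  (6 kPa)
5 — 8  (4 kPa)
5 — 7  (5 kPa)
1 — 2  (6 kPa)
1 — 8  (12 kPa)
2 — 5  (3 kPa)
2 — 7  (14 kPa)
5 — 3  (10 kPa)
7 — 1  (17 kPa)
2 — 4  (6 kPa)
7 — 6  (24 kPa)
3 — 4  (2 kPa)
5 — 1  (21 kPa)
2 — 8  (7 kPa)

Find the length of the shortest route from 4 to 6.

Candidate routes:
4 - 2 - 5 - 7 - 6: 6+3+5+24 = 38
4 - 1 - 3 - 7 - 6: 6+4+2+24 = 36
4 - 3 - 7 - 6: 2+2+24 = 28
Cheapest is 4 - 3 - 7 - 6 at 28 kPa.

28 kPa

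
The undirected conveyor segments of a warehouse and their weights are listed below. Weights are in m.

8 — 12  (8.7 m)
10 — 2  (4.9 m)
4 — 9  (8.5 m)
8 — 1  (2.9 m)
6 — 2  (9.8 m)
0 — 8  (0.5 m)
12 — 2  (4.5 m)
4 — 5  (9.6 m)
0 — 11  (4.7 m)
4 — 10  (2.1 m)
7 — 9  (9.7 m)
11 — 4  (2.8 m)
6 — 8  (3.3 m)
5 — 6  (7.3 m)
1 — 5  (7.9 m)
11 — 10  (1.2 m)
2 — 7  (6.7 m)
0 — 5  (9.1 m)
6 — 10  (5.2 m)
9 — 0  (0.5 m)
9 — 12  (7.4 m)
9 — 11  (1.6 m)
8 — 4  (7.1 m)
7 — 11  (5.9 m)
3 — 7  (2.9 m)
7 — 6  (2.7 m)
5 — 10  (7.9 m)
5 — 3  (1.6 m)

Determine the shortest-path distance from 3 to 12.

Enumerating some paths:
3 - 7 - 6 - 8 - 0 - 9 - 12: 2.9+2.7+3.3+0.5+0.5+7.4 = 17.3
3 - 7 - 2 - 12: 2.9+6.7+4.5 = 14.1
The minimum is 14.1 m via 3 - 7 - 2 - 12.

14.1 m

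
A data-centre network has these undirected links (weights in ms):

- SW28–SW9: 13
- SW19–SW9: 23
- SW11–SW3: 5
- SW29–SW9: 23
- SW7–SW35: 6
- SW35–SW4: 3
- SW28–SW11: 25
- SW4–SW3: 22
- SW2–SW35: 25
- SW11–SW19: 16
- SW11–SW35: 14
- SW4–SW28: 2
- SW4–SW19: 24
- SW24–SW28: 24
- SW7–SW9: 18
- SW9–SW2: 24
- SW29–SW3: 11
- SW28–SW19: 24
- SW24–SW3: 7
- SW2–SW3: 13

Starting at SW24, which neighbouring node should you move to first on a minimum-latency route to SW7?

Enumerating some paths:
SW24 - SW28 - SW4 - SW35 - SW7: 24+2+3+6 = 35
SW24 - SW3 - SW11 - SW35 - SW7: 7+5+14+6 = 32
SW24 - SW3 - SW4 - SW35 - SW7: 7+22+3+6 = 38
SW24 - SW3 - SW11 - SW28 - SW4 - SW35 - SW7: 7+5+25+2+3+6 = 48
The minimum is 32 ms via SW24 - SW3 - SW11 - SW35 - SW7.
So from SW24 the first move is to SW3.

SW3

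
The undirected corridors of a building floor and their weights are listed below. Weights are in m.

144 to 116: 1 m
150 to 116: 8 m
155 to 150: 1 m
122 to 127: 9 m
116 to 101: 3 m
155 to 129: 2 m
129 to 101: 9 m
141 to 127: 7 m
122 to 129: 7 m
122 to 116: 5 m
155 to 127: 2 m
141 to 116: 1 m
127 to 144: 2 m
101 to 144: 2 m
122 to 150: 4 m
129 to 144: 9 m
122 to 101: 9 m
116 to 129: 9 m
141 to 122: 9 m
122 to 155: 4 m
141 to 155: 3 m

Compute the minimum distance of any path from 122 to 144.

6 m

Settle nodes by increasing distance from 122:
122: 0
150: 4  (via 122)
155: 4  (via 122)
116: 5  (via 122)
144: 6  (via 116)
Shortest route: 122 → 116 → 144 = 6 m.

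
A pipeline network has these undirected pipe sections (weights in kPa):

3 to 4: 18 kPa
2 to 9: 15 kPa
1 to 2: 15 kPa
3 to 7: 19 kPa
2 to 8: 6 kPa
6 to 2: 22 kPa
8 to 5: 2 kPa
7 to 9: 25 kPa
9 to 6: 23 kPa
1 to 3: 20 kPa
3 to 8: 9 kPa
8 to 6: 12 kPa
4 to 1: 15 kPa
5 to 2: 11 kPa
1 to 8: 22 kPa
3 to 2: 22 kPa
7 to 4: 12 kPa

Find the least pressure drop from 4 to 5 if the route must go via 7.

42 kPa

Best 4 to 7: 4–7 costing 12
Best 7 to 5: 7–3–8–5 costing 30
Total via 7: 12 + 30 = 42 kPa.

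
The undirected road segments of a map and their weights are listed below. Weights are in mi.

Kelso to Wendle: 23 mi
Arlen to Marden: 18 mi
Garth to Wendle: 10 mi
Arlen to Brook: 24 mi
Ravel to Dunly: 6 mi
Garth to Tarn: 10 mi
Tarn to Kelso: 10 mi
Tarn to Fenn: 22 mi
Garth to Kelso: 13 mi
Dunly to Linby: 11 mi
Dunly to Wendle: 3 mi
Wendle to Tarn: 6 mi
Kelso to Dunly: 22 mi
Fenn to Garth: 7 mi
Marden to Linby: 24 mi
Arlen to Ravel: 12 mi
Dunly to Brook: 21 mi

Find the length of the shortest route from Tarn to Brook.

Compare a few routes:
Tarn → Wendle → Dunly → Brook: 6+3+21 = 30
Tarn → Garth → Wendle → Dunly → Brook: 10+10+3+21 = 44
Cheapest is Tarn → Wendle → Dunly → Brook at 30 mi.

30 mi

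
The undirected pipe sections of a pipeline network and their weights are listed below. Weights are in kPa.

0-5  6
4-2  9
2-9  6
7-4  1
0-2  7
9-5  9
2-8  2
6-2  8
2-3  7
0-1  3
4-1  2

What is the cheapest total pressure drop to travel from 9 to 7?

Candidate routes:
9 - 2 - 4 - 7: 6+9+1 = 16
9 - 5 - 0 - 2 - 4 - 7: 9+6+7+9+1 = 32
9 - 5 - 0 - 1 - 4 - 7: 9+6+3+2+1 = 21
9 - 2 - 0 - 1 - 4 - 7: 6+7+3+2+1 = 19
Cheapest is 9 - 2 - 4 - 7 at 16 kPa.

16 kPa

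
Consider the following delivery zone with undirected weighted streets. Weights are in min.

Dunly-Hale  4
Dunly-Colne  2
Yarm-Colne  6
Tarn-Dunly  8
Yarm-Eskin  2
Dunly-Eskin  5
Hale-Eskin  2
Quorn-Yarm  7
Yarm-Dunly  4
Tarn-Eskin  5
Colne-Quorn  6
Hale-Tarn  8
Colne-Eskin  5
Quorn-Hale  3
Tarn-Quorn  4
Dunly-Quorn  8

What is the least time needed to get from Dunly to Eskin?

Settle nodes by increasing distance from Dunly:
Dunly: 0
Colne: 2  (via Dunly)
Hale: 4  (via Dunly)
Yarm: 4  (via Dunly)
Eskin: 5  (via Dunly)
Shortest route: Dunly–Eskin = 5 min.

5 min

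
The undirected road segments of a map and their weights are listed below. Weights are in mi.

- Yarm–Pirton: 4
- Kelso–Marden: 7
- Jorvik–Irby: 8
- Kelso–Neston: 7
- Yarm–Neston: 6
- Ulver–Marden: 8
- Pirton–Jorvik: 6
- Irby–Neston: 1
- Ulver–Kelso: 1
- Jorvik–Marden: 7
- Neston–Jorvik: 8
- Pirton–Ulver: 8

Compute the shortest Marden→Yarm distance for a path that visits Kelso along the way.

20 mi

Shortest Marden→Kelso: Marden → Kelso = 7
Best Kelso to Yarm: Kelso → Neston → Yarm costing 13
Total via Kelso: 7 + 13 = 20 mi.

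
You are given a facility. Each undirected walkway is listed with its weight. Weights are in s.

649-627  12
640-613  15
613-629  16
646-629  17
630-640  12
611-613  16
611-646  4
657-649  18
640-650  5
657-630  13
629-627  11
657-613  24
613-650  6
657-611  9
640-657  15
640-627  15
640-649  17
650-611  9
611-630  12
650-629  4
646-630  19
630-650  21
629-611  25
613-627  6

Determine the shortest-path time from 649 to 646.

Running Dijkstra from 649:
649: 0
627: 12  (via 649)
640: 17  (via 649)
613: 18  (via 627)
657: 18  (via 649)
650: 22  (via 640)
629: 23  (via 627)
611: 27  (via 657)
630: 29  (via 640)
646: 31  (via 611)
Shortest route: 649–657–611–646 = 31 s.

31 s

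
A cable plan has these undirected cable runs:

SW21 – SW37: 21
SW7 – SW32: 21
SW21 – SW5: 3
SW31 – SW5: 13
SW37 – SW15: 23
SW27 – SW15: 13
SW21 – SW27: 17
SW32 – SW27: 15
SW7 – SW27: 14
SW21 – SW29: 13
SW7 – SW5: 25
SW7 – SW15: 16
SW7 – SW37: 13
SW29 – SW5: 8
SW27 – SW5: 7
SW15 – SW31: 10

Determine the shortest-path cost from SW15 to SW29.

28

Candidate routes:
SW15 - SW27 - SW5 - SW29: 13+7+8 = 28
SW15 - SW31 - SW5 - SW29: 10+13+8 = 31
Cheapest is SW15 - SW27 - SW5 - SW29 at 28.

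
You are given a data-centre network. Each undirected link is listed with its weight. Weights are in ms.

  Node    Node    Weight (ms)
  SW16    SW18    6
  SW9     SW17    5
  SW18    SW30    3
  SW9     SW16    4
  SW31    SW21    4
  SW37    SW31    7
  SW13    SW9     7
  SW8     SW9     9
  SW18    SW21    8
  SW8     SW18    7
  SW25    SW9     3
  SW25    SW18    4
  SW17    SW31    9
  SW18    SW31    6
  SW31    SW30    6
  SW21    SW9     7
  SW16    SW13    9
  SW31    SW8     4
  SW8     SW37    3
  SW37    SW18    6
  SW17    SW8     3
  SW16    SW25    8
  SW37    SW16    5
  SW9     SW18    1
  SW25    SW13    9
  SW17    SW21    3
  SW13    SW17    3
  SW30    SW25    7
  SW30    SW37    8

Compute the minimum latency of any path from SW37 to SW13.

Running Dijkstra from SW37:
SW37: 0
SW8: 3  (via SW37)
SW16: 5  (via SW37)
SW17: 6  (via SW8)
SW18: 6  (via SW37)
SW31: 7  (via SW37)
SW9: 7  (via SW18)
SW30: 8  (via SW37)
SW21: 9  (via SW17)
SW13: 9  (via SW17)
Shortest route: SW37–SW8–SW17–SW13 = 9 ms.

9 ms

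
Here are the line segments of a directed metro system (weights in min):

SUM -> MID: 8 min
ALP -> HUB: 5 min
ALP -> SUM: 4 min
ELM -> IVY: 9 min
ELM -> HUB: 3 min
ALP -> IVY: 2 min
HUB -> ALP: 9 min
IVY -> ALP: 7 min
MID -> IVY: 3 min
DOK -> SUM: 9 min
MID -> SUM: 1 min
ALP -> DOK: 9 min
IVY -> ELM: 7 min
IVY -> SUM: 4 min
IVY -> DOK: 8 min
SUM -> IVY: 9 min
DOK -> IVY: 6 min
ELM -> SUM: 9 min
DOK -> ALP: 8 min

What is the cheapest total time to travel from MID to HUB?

13 min

Running Dijkstra from MID:
MID: 0
SUM: 1  (via MID)
IVY: 3  (via MID)
ALP: 10  (via IVY)
ELM: 10  (via IVY)
DOK: 11  (via IVY)
HUB: 13  (via ELM)
Shortest route: MID → IVY → ELM → HUB = 13 min.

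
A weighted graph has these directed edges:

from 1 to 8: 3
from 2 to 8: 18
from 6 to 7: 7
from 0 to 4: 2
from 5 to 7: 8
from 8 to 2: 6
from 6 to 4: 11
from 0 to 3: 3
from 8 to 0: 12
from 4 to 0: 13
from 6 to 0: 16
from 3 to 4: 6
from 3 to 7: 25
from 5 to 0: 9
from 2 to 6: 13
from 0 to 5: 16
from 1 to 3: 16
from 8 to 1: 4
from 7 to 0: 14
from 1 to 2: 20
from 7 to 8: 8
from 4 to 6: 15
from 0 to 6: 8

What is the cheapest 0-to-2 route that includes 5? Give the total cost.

38

Best 0 to 5: 0 → 5 costing 16
Best 5 to 2: 5 → 7 → 8 → 2 costing 22
Total via 5: 16 + 22 = 38.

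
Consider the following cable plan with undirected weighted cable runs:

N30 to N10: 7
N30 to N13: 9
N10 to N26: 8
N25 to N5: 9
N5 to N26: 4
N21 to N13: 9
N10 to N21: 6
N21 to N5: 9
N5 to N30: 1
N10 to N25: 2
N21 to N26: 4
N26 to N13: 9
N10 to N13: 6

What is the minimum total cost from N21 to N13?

9

Running Dijkstra from N21:
N21: 0
N26: 4  (via N21)
N10: 6  (via N21)
N5: 8  (via N26)
N25: 8  (via N10)
N30: 9  (via N5)
N13: 9  (via N21)
Shortest route: N21 → N13 = 9.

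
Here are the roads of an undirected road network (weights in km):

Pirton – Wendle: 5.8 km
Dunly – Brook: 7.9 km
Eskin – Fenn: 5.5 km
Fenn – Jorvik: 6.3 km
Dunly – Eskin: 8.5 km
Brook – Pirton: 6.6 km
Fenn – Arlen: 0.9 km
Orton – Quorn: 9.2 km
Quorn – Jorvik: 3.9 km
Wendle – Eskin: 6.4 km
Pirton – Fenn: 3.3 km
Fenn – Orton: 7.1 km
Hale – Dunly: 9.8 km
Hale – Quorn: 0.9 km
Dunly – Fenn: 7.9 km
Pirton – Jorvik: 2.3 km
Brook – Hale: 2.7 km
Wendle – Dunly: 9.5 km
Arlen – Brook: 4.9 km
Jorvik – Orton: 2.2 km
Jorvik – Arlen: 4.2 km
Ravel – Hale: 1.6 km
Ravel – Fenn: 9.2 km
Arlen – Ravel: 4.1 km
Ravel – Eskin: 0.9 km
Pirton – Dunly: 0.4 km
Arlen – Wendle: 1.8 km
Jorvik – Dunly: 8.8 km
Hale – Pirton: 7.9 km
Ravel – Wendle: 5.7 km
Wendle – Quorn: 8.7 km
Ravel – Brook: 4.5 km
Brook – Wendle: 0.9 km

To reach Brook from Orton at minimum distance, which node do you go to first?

Enumerating some paths:
Orton → Jorvik → Quorn → Hale → Brook: 2.2+3.9+0.9+2.7 = 9.7
Orton → Jorvik → Arlen → Wendle → Brook: 2.2+4.2+1.8+0.9 = 9.1
Orton → Jorvik → Pirton → Brook: 2.2+2.3+6.6 = 11.1
Orton → Fenn → Arlen → Wendle → Brook: 7.1+0.9+1.8+0.9 = 10.7
Cheapest is Orton → Jorvik → Arlen → Wendle → Brook at 9.1 km.
So from Orton the first move is to Jorvik.

Jorvik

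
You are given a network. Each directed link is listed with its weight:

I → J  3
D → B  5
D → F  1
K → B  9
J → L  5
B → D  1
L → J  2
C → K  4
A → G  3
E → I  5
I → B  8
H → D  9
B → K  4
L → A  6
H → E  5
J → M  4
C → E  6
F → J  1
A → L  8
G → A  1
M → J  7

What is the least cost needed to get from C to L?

19

Running Dijkstra from C:
C: 0
K: 4  (via C)
E: 6  (via C)
I: 11  (via E)
B: 13  (via K)
D: 14  (via B)
J: 14  (via I)
F: 15  (via D)
M: 18  (via J)
L: 19  (via J)
Shortest route: C → E → I → J → L = 19.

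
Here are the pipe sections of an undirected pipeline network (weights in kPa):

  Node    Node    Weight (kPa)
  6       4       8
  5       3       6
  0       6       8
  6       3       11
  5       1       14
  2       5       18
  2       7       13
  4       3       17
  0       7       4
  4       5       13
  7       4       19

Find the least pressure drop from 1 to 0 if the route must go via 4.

Shortest 1→4: 1–5–4 = 27
Shortest 4→0: 4–6–0 = 16
Total via 4: 27 + 16 = 43 kPa.

43 kPa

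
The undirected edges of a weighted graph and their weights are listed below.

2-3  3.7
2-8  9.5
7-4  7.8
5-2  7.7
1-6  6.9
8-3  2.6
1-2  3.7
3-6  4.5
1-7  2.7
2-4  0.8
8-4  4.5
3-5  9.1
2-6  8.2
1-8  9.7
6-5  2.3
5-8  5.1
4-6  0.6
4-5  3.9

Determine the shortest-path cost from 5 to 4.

2.9

Compare a few routes:
5–6–4: 2.3+0.6 = 2.9
5–4: 3.9 = 3.9
The minimum is 2.9 via 5–6–4.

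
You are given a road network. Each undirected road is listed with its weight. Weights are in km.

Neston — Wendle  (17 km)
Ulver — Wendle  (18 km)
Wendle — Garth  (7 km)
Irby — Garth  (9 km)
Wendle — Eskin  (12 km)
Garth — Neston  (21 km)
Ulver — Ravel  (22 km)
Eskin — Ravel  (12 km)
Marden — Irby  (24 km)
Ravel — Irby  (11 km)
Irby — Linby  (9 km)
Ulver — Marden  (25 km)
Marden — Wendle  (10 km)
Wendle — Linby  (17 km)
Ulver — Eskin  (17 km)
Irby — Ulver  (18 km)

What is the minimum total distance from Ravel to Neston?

Running Dijkstra from Ravel:
Ravel: 0
Irby: 11  (via Ravel)
Eskin: 12  (via Ravel)
Garth: 20  (via Irby)
Linby: 20  (via Irby)
Ulver: 22  (via Ravel)
Wendle: 24  (via Eskin)
Marden: 34  (via Wendle)
Neston: 41  (via Garth)
Shortest route: Ravel → Irby → Garth → Neston = 41 km.

41 km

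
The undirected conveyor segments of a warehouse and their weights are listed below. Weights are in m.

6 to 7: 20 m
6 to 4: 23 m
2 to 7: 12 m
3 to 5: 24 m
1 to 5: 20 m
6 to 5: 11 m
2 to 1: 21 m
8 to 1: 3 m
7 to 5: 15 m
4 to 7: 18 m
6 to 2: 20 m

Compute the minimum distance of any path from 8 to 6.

34 m

Settle nodes by increasing distance from 8:
8: 0
1: 3  (via 8)
5: 23  (via 1)
2: 24  (via 1)
6: 34  (via 5)
Shortest route: 8–1–5–6 = 34 m.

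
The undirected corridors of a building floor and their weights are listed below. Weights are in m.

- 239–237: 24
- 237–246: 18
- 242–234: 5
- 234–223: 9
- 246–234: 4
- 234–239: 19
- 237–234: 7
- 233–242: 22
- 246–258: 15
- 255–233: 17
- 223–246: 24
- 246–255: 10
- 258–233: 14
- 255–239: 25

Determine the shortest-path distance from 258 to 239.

38 m

Enumerating some paths:
258–246–234–237–239: 15+4+7+24 = 50
258–246–234–239: 15+4+19 = 38
258–233–255–239: 14+17+25 = 56
258–246–255–239: 15+10+25 = 50
Cheapest is 258–246–234–239 at 38 m.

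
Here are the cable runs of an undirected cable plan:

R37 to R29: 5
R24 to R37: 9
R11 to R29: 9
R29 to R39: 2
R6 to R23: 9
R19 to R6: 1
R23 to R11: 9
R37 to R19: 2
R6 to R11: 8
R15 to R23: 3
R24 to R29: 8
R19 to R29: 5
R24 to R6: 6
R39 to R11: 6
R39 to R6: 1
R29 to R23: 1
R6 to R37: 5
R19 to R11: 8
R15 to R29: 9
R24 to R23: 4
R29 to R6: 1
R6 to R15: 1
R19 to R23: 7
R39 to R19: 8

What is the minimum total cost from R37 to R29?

4

Candidate routes:
R37 - R6 - R29: 5+1 = 6
R37 - R19 - R6 - R29: 2+1+1 = 4
R37 - R29: 5 = 5
Cheapest is R37 - R19 - R6 - R29 at 4.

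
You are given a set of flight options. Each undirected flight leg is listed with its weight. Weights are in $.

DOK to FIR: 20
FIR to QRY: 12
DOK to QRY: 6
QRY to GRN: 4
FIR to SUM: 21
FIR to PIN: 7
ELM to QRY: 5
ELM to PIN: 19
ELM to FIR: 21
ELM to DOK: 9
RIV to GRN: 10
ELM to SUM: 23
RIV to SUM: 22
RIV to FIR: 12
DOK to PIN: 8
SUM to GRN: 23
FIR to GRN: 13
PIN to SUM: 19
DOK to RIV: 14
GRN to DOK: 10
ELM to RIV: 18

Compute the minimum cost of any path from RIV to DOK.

Running Dijkstra from RIV:
RIV: 0
GRN: 10  (via RIV)
FIR: 12  (via RIV)
DOK: 14  (via RIV)
Shortest route: RIV–DOK = $14.

$14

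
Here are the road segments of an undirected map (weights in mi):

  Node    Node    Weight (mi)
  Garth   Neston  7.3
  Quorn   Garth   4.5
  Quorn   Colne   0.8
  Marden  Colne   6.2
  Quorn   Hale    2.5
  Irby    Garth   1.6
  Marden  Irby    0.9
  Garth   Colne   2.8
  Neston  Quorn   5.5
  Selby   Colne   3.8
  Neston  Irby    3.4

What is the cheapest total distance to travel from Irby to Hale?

Running Dijkstra from Irby:
Irby: 0
Marden: 0.9  (via Irby)
Garth: 1.6  (via Irby)
Neston: 3.4  (via Irby)
Colne: 4.4  (via Garth)
Quorn: 5.2  (via Colne)
Hale: 7.7  (via Quorn)
Shortest route: Irby → Garth → Colne → Quorn → Hale = 7.7 mi.

7.7 mi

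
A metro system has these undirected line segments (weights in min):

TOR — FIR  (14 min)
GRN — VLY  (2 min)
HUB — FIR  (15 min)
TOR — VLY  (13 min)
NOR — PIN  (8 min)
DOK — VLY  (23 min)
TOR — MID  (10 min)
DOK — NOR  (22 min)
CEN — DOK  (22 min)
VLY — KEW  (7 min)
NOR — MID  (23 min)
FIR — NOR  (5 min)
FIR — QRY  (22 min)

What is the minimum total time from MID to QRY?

46 min

Compare a few routes:
MID - NOR - FIR - QRY: 23+5+22 = 50
MID - TOR - FIR - QRY: 10+14+22 = 46
MID - TOR - VLY - DOK - NOR - FIR - QRY: 10+13+23+22+5+22 = 95
The minimum is 46 min via MID - TOR - FIR - QRY.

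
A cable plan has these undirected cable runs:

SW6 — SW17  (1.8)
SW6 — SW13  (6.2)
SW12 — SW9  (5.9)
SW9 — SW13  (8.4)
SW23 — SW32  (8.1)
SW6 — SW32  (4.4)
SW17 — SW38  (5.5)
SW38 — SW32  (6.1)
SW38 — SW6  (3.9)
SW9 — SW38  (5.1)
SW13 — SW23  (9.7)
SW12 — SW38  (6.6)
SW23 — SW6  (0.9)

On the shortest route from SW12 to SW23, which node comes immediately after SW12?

SW38

Candidate routes:
SW12 → SW38 → SW6 → SW23: 6.6+3.9+0.9 = 11.4
SW12 → SW38 → SW17 → SW6 → SW23: 6.6+5.5+1.8+0.9 = 14.8
Cheapest is SW12 → SW38 → SW6 → SW23 at 11.4.
So from SW12 the first move is to SW38.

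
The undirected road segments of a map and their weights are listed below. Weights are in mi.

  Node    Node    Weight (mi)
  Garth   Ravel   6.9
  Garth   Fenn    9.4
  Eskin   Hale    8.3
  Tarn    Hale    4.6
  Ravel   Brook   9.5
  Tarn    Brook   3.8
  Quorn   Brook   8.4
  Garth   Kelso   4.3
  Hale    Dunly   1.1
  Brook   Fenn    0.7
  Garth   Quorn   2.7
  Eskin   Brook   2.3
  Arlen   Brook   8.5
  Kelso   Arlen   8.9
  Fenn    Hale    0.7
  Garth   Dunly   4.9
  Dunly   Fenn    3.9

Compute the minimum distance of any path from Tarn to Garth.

Running Dijkstra from Tarn:
Tarn: 0
Brook: 3.8  (via Tarn)
Fenn: 4.5  (via Brook)
Hale: 4.6  (via Tarn)
Dunly: 5.7  (via Hale)
Eskin: 6.1  (via Brook)
Garth: 10.6  (via Dunly)
Shortest route: Tarn → Hale → Dunly → Garth = 10.6 mi.

10.6 mi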